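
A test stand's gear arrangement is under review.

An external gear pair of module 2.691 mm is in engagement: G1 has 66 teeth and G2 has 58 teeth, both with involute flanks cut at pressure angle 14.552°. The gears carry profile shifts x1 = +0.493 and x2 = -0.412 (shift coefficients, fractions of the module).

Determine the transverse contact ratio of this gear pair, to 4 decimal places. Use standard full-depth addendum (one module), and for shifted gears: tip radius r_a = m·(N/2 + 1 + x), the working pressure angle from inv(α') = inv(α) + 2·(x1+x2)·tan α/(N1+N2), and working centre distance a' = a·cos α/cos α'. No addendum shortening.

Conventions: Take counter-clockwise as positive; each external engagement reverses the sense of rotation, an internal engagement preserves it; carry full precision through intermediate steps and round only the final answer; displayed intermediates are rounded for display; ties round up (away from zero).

2.1316

class = single-mesh tooth geometry [involute pair 66T × 58T, m = 2.691]
base radii: r_b1 = 85.954200, r_b2 = 75.535509
tip radii: r_a1 = 92.820663, r_a2 = 79.621308
inv(α') = inv(14.552°) + 2·(+0.493-0.412)·tan α/(66+58) = 0.00594491  ⇒  α' = 14.83459°
a' = a·cos α / cos α' = 166.8420·cos 14.552°/cos 14.83459° = 167.057913
action lengths: √(r_a1²−r_b1²) = 35.036423, √(r_a2²−r_b2²) = 25.178156
base pitch p_b = π·m·cos α = 8.182821
CR = (35.036423 + 25.178156 − 167.057913·sin 14.83459°)/8.182821 = 2.131644
contact ratio ≈ 2.1316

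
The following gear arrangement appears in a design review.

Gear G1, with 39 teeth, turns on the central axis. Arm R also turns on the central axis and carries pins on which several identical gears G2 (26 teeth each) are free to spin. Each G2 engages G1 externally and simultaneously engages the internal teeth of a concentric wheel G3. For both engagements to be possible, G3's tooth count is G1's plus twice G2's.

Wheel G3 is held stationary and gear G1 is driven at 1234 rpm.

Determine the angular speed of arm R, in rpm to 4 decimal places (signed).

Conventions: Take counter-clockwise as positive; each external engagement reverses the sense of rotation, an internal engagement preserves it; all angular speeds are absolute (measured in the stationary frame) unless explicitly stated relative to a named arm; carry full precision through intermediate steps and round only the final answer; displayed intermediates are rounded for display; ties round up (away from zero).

+370.2000 rpm

recognized (axles ride arm R): planetary set, 39/26/91 teeth
normalise by the input: solve with ω_sun = 1, then scale by 1234 rpm
ring teeth: 39 + 2·26 = 91
39(ω_sun−ω_arm) = −91(ω_ring−ω_arm),  ω_ring = 0, ω_sun = 1
39(1−ω_arm) = −91(0−ω_arm)  ⇒  130·ω_arm = 39  ⇒  ω_arm = 3/10
scale: ω_arm = 3/10 × 1234 rpm = +370.2000 rpm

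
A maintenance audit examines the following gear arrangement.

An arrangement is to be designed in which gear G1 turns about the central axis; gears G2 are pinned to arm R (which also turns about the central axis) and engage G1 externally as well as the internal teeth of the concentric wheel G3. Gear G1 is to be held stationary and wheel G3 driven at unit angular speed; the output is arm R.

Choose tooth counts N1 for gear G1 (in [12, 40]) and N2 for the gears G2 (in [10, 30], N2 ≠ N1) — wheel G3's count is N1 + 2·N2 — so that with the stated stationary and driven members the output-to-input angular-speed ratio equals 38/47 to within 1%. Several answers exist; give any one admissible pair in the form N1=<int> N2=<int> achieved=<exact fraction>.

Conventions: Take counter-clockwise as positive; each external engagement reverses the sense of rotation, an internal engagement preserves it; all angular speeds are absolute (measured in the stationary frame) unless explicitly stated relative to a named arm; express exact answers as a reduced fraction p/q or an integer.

N1=18 N2=29 achieved=38/47

design class (target 38/47): planetary set
Willis with ω_sun = 0: ω_arm/ω_ring = N3/(N1+N3); set equal to 38/47  ⇒  N3/N1 = (38/47)/(1 − 38/47) = 38/9
N3 = N1 + 2·N2  ⇒  N2/N1 = (N3/N1 − 1)/2 = (38/9 − 1)/2 = 29/18
smallest multiple with N1 ≥ 12 and N2 ≥ 10: k = 1  ⇒  N1 = 1·18 = 18, N2 = 1·29 = 29 (N1 ≤ 40, N2 ≤ 30, N2 ≠ N1 ✓), N3 = 18 + 2·29 = 76
check: N3/(N1+N3) with N1 = 18, N3 = 76 gives 38/47; |achieved − target| = 0 ≤ 19/2350 ✓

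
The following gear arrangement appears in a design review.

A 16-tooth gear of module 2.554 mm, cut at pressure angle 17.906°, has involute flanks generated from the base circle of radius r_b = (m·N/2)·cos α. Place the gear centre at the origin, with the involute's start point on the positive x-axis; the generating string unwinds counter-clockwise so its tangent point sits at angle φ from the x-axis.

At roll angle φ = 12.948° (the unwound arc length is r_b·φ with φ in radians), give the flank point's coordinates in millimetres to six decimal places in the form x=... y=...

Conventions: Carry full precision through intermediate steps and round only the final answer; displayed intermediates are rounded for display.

single-mesh involute tooth geometry (16T wheel at module 2.554)
pitch radius r_p = m·N/2 = 2.554·16/2 = 20.432000
base radius r_b = r_p·cos α = 20.432000·cos 17.906° = 19.442319
roll angle φ = 12.948° = 0.22598523 rad
x = r_b·(cos φ + φ·sin φ) = 19.932452
y = r_b·(sin φ − φ·cos φ) = 0.074413

x=19.932452 y=0.074413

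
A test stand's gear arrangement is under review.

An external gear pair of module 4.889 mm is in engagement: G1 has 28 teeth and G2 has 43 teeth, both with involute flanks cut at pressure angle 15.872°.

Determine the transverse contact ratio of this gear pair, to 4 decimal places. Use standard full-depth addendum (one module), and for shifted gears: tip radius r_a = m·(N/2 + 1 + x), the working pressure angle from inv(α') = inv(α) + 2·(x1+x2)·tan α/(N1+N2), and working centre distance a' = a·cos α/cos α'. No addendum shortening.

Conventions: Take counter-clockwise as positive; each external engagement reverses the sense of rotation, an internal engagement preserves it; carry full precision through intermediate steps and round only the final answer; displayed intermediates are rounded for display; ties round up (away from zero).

class = single-mesh tooth geometry [involute pair 28T × 43T, m = 4.889]
base radii: r_b1 = 65.836501, r_b2 = 101.106056
tip radii: r_a1 = 73.335000, r_a2 = 110.002500
no profile shift: α' = α, a' = a
action lengths: √(r_a1²−r_b1²) = 32.304447, √(r_a2²−r_b2²) = 43.337230
base pitch p_b = π·m·cos α = 14.773676
CR = (32.304447 + 43.337230 − 173.559500·sin 15.87200°)/14.773676 = 1.907110
contact ratio ≈ 1.9071

1.9071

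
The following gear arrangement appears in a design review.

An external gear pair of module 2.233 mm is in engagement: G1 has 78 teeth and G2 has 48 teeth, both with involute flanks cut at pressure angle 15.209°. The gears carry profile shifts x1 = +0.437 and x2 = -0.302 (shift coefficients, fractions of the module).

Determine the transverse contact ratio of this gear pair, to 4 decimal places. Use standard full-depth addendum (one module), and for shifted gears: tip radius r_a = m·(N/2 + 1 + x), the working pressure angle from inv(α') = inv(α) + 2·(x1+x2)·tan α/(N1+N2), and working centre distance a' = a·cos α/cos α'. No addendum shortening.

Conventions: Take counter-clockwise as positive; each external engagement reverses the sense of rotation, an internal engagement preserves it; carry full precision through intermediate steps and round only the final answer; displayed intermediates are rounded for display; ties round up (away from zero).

single-mesh involute tooth geometry (78T engaging 48T at module 2.233)
base radii: r_b1 = 84.036804, r_b2 = 51.714956
tip radii: r_a1 = 90.295821, r_a2 = 55.150634
inv(α') = inv(15.209°) + 2·(+0.437-0.302)·tan α/(78+48) = 0.00699811  ⇒  α' = 15.64722°
a' = a·cos α / cos α' = 140.6790·cos 15.209°/cos 15.64722° = 140.976254
action lengths: √(r_a1²−r_b1²) = 33.032573, √(r_a2²−r_b2²) = 19.161308
base pitch p_b = π·m·cos α = 6.769472
CR = (33.032573 + 19.161308 − 140.976254·sin 15.64722°)/6.769472 = 2.093321
contact ratio ≈ 2.0933

2.0933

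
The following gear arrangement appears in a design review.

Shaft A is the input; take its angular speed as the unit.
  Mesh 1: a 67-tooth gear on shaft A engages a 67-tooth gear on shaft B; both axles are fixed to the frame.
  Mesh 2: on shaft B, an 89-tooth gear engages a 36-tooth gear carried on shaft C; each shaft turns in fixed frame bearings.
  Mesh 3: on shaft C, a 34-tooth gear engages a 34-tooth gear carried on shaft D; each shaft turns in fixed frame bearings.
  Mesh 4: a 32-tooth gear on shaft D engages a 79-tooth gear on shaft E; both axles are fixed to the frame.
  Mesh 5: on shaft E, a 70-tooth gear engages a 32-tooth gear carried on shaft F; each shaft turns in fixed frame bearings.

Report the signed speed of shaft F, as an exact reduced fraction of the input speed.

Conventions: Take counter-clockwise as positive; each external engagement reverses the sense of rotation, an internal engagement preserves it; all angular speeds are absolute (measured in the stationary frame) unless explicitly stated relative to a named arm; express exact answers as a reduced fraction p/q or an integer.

5-mesh fixed-axis compound train (all bearings frame-fixed)
mesh 1 [67T→67T]: |ω|/ω_in = 1×67/67 = 1, sense flips to −
mesh 2 [89T→36T]: |ω|/ω_in = 1×89/36 = 89/36, sense flips to +
mesh 3 [34T→34T]: |ω|/ω_in = (89/36)×34/34 = 89/36, sense flips to −
mesh 4 [32T→79T]: |ω|/ω_in = (89/36)×32/79 = 712/711, sense flips to +
mesh 5 [70T→32T]: |ω|/ω_in = (712/711)×70/32 = 3115/1422, sense flips to −
signed output speed (× input speed) = -3115/1422

-3115/1422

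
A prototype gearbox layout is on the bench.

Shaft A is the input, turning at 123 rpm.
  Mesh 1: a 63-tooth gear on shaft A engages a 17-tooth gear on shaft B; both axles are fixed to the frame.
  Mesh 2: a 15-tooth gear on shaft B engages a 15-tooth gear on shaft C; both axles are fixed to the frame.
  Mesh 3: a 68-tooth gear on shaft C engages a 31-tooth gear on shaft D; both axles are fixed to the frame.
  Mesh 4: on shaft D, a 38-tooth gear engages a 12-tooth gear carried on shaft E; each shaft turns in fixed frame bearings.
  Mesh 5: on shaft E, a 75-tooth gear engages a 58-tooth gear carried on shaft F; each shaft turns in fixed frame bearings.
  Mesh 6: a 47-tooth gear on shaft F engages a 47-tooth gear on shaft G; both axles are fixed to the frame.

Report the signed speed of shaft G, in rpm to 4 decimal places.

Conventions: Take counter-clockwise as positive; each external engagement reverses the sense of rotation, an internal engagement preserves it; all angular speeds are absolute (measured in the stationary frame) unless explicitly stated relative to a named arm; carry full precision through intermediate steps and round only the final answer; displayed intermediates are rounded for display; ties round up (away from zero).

+4094.2992 rpm

6-mesh fixed-axis compound train (all bearings frame-fixed)
mesh 1 [63T→17T]: ω = 123.0000×63/17 = 455.8235 rpm, sense flips to −
mesh 2 [15T→15T]: ω = 455.8235×15/15 = 455.8235 rpm, sense flips to +
mesh 3 [68T→31T]: ω = 455.8235×68/31 = 999.8710 rpm, sense flips to −
mesh 4 [38T→12T]: ω = 999.8710×38/12 = 3166.2581 rpm, sense flips to +
mesh 5 [75T→58T]: ω = 3166.2581×75/58 = 4094.2992 rpm, sense flips to −
mesh 6 [47T→47T]: ω = 4094.2992×47/47 = 4094.2992 rpm, sense flips to +
signed output speed = +4094.2992 rpm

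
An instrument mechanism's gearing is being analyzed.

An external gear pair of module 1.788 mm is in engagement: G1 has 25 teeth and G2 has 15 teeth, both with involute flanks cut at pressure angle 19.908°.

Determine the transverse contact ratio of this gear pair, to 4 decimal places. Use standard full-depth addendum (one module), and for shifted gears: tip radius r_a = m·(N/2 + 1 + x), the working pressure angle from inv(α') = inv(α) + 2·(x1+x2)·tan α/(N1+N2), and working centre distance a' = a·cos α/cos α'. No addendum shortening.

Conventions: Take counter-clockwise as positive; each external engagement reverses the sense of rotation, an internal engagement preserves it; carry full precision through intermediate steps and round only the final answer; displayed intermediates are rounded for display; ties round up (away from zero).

1.5497

class = single-mesh tooth geometry [involute pair 25T × 15T, m = 1.788]
base radii: r_b1 = 21.014377, r_b2 = 12.608626
tip radii: r_a1 = 24.138000, r_a2 = 15.198000
no profile shift: α' = α, a' = a
action lengths: √(r_a1²−r_b1²) = 11.875984, √(r_a2²−r_b2²) = 8.485384
base pitch p_b = π·m·cos α = 5.281489
CR = (11.875984 + 8.485384 − 35.760000·sin 19.90800°)/5.281489 = 1.549696
contact ratio ≈ 1.5497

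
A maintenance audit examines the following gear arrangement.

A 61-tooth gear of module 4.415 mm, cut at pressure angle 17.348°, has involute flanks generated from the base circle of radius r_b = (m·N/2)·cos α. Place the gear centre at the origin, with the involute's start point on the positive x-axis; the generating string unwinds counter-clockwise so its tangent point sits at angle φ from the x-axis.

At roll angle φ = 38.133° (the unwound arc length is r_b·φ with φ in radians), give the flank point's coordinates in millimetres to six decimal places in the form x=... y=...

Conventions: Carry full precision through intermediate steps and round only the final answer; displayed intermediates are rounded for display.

x=153.923256 y=12.079943

class = single-mesh tooth geometry [base-circle involute, m = 4.415, 61T]
pitch radius r_p = m·N/2 = 4.415·61/2 = 134.657500
base radius r_b = r_p·cos α = 134.657500·cos 17.348° = 128.532110
roll angle φ = 38.133° = 0.66554640 rad
x = r_b·(cos φ + φ·sin φ) = 153.923256
y = r_b·(sin φ − φ·cos φ) = 12.079943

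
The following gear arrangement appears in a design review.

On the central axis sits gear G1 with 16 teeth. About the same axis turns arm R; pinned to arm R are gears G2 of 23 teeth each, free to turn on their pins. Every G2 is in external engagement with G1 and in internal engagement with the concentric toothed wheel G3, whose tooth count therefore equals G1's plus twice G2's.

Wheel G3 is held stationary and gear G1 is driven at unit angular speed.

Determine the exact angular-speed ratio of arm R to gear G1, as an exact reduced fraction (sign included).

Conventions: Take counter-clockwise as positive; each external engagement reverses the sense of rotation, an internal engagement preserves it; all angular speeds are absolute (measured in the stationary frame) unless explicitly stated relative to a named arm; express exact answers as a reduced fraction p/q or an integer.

8/39

planetary set (16T centre, 23T on arm, 62T internal) — Willis relation
ring teeth: 16 + 2·23 = 62
16(ω_sun−ω_arm) = −62(ω_ring−ω_arm),  ω_ring = 0, ω_sun = 1
16(1−ω_arm) = −62(0−ω_arm)  ⇒  78·ω_arm = 16  ⇒  ω_arm = 8/39
ω_out/ω_in = 8/39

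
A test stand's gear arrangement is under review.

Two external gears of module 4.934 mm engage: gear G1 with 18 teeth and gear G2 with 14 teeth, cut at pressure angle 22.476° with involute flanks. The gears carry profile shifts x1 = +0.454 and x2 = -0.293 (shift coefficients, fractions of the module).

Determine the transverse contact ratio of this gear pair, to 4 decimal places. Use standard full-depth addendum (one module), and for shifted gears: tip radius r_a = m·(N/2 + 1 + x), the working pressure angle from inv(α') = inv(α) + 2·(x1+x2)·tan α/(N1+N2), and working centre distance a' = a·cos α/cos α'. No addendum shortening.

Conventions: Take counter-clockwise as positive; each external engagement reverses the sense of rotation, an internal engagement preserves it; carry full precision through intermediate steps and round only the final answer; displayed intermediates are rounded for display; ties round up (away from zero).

class = single-mesh tooth geometry [involute pair 18T × 14T, m = 4.934]
base radii: r_b1 = 41.032909, r_b2 = 31.914485
tip radii: r_a1 = 51.580036, r_a2 = 38.026338
inv(α') = inv(22.476°) + 2·(+0.454-0.293)·tan α/(18+14) = 0.02560578  ⇒  α' = 23.78278°
a' = a·cos α / cos α' = 78.9440·cos 22.476°/cos 23.78278° = 79.716881
action lengths: √(r_a1²−r_b1²) = 31.253807, √(r_a2²−r_b2²) = 20.675300
base pitch p_b = π·m·cos α = 14.323187
CR = (31.253807 + 20.675300 − 79.716881·sin 23.78278°)/14.323187 = 1.381093
contact ratio ≈ 1.3811

1.3811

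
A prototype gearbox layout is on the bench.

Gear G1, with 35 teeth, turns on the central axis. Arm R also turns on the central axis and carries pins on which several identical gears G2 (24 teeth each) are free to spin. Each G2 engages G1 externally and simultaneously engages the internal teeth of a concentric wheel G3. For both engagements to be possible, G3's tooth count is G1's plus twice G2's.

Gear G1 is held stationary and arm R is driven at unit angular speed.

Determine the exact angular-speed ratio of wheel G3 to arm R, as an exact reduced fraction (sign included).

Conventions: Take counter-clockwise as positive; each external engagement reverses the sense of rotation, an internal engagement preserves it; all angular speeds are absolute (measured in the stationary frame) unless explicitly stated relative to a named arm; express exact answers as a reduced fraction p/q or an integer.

topology: planetary set — G1 35T / G2 24T / G3 83T, arm = carrier (Willis)
ring teeth: 35 + 2·24 = 83
35(ω_sun−ω_arm) = −83(ω_ring−ω_arm),  ω_sun = 0, ω_arm = 1
ω_ring = 1 − (35/83)(0−1) = 118/83
ω_out/ω_in = 118/83

118/83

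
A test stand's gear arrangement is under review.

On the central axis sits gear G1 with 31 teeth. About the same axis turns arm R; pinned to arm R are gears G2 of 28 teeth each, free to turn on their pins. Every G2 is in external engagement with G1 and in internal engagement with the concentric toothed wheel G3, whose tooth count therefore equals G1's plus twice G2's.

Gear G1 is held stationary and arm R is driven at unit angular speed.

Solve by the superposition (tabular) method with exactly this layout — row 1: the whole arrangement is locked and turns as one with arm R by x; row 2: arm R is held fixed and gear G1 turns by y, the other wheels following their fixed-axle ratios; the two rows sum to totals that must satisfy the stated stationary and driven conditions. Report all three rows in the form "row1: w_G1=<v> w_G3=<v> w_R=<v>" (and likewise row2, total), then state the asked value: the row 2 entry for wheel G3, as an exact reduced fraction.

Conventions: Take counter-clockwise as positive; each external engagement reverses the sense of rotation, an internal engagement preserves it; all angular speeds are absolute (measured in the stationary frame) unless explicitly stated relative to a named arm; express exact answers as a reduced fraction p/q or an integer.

recognized (axles ride arm R): planetary set, 31/28/87 teeth
row 1: whole set turns with the arm by x
row 2: sun turns y, ring = −(31/87)·y, arm 0
boundary: total ω_sun = x + y = 0 and total ω_arm = x = 1  ⇒  y = -1, x = 1
row 2 ring = −(31/87)·(-1) = 31/87
totals (row 1 + row 2): sun 1 + (-1) = 0, ring 1 + 31/87 = 118/87, arm 1 + 0 = 1
asked cell (row2, ring) = 31/87

row1: w_G1=1 w_G3=1 w_R=1
row2: w_G1=-1 w_G3=31/87 w_R=0
total: w_G1=0 w_G3=118/87 w_R=1
asked value: 31/87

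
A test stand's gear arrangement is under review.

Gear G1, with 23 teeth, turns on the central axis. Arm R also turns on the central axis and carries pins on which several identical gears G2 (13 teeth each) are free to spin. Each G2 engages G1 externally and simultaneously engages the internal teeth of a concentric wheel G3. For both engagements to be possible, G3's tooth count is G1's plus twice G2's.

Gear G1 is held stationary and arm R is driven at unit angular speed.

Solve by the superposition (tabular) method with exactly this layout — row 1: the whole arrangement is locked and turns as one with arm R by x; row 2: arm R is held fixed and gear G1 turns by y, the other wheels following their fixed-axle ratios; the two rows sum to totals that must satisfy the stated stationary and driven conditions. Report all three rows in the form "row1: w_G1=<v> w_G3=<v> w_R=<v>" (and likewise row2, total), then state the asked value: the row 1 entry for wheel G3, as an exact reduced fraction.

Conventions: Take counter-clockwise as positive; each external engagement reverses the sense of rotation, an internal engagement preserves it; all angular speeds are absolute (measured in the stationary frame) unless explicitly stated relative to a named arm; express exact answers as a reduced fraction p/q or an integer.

planetary set (23T centre, 13T on arm, 49T internal) — Willis relation
superposition row 1 [locked train]: every member turns x
row 2 (arm held, sun turns y): ω_ring = −(23/49)·y, ω_arm = 0
boundary: total ω_sun = x + y = 0 and total ω_arm = x = 1  ⇒  y = -1, x = 1
row 2 ring = −(23/49)·(-1) = 23/49
totals (row 1 + row 2): sun 1 + (-1) = 0, ring 1 + 23/49 = 72/49, arm 1 + 0 = 1
asked cell (row1, ring) = 1

row1: w_G1=1 w_G3=1 w_R=1
row2: w_G1=-1 w_G3=23/49 w_R=0
total: w_G1=0 w_G3=72/49 w_R=1
asked value: 1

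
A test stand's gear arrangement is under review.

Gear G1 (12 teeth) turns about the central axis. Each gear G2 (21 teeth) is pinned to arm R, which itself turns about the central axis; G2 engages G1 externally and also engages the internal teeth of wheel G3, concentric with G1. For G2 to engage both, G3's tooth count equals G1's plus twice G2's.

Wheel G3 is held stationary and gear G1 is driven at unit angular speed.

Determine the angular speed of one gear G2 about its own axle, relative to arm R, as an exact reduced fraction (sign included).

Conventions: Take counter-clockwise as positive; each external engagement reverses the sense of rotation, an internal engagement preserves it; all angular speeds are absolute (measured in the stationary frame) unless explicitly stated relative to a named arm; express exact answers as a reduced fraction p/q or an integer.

planetary set (12T centre, 21T on arm, 54T internal) — Willis relation
ring teeth: 12 + 2·21 = 54
12(ω_sun−ω_arm) = −54(ω_ring−ω_arm),  ω_ring = 0, ω_sun = 1
12(1−ω_arm) = −54(0−ω_arm)  ⇒  66·ω_arm = 12  ⇒  ω_arm = 2/11
sun–planet mesh: 12·(1−2/11) = −21·(ω_p−ω_arm)  ⇒  ω_p−ω_arm = -36/77
exact speed ratio = -36/77

-36/77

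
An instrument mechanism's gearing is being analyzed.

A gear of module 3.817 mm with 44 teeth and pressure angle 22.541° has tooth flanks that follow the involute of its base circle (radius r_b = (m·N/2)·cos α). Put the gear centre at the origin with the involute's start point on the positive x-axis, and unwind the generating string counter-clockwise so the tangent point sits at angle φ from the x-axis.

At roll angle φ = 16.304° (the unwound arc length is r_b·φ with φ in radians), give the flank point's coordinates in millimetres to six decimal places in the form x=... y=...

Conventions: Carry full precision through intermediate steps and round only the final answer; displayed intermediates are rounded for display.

topology: single-mesh involute geometry — m = 3.817, N = 44
pitch radius r_p = m·N/2 = 3.817·44/2 = 83.974000
base radius r_b = r_p·cos α = 83.974000·cos 22.541° = 77.558844
roll angle φ = 16.304° = 0.28455848 rad
x = r_b·(cos φ + φ·sin φ) = 80.635670
y = r_b·(sin φ − φ·cos φ) = 0.590886

x=80.635670 y=0.590886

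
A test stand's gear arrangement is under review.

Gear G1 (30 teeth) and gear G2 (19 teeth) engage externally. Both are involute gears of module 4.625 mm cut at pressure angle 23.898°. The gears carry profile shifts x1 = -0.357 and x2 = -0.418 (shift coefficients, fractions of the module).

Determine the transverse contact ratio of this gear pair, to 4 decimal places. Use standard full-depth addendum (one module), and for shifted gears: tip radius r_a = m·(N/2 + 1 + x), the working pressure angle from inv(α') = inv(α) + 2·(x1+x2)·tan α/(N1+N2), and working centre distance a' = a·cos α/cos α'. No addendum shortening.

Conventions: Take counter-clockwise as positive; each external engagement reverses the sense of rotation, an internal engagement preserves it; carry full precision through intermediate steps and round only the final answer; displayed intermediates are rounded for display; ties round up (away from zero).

1.7720

topology: single-mesh involute geometry — m = 4.625, 30T/19T pair
base radii: r_b1 = 63.427349, r_b2 = 40.170655
tip radii: r_a1 = 72.348875, r_a2 = 46.629250
inv(α') = inv(23.898°) + 2·(-0.357-0.418)·tan α/(30+19) = 0.01198212  ⇒  α' = 18.63845°
a' = a·cos α / cos α' = 113.3125·cos 23.898°/cos 18.63845° = 109.332015
action lengths: √(r_a1²−r_b1²) = 34.804182, √(r_a2²−r_b2²) = 23.677109
base pitch p_b = π·m·cos α = 13.284193
CR = (34.804182 + 23.677109 − 109.332015·sin 18.63845°)/13.284193 = 1.771978
contact ratio ≈ 1.7720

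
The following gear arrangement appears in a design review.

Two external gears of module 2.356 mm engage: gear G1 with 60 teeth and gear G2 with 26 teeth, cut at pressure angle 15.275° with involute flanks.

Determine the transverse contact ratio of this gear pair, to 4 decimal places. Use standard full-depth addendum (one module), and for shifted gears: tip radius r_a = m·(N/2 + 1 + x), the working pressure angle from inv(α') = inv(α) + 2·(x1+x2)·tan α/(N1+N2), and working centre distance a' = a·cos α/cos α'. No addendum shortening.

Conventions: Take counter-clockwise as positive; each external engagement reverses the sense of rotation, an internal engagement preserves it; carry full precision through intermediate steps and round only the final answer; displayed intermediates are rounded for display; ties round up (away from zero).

single-mesh involute tooth geometry (60T engaging 26T at module 2.356)
base radii: r_b1 = 68.183050, r_b2 = 29.545988
tip radii: r_a1 = 73.036000, r_a2 = 32.984000
no profile shift: α' = α, a' = a
action lengths: √(r_a1²−r_b1²) = 26.178790, √(r_a2²−r_b2²) = 14.662157
base pitch p_b = π·m·cos α = 7.140112
CR = (26.178790 + 14.662157 − 101.308000·sin 15.27500°)/7.140112 = 1.981921
contact ratio ≈ 1.9819

1.9819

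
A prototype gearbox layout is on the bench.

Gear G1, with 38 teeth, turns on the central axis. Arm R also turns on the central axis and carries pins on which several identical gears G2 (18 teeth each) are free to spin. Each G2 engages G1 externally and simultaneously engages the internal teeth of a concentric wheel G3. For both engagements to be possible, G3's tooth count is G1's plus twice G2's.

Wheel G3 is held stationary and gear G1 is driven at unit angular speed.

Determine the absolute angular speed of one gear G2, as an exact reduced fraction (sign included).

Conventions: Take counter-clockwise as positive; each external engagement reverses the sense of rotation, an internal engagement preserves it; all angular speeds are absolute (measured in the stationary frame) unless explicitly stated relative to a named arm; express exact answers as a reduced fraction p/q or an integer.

planetary set (38T centre, 18T on arm, 74T internal) — Willis relation
ring teeth: 38 + 2·18 = 74
38(ω_sun−ω_arm) = −74(ω_ring−ω_arm),  ω_ring = 0, ω_sun = 1
38(1−ω_arm) = −74(0−ω_arm)  ⇒  112·ω_arm = 38  ⇒  ω_arm = 19/56
sun–planet mesh: 38·(1−19/56) = −18·(ω_p−ω_arm)  ⇒  ω_p−ω_arm = -703/504
ω_p = 19/56 − 703/504 = -19/18
exact speed ratio = -19/18

-19/18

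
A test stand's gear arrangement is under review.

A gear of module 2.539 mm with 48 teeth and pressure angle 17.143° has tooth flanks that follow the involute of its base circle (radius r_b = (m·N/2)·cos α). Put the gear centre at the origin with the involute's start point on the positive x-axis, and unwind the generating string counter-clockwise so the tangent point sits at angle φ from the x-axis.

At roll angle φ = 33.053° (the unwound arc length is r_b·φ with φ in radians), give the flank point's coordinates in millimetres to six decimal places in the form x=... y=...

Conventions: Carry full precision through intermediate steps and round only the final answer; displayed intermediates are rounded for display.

x=67.126509 y=3.603781

single-mesh involute tooth geometry (48T wheel at module 2.539)
pitch radius r_p = m·N/2 = 2.539·48/2 = 60.936000
base radius r_b = r_p·cos α = 60.936000·cos 17.143° = 58.228740
roll angle φ = 33.053° = 0.57688368 rad
x = r_b·(cos φ + φ·sin φ) = 67.126509
y = r_b·(sin φ − φ·cos φ) = 3.603781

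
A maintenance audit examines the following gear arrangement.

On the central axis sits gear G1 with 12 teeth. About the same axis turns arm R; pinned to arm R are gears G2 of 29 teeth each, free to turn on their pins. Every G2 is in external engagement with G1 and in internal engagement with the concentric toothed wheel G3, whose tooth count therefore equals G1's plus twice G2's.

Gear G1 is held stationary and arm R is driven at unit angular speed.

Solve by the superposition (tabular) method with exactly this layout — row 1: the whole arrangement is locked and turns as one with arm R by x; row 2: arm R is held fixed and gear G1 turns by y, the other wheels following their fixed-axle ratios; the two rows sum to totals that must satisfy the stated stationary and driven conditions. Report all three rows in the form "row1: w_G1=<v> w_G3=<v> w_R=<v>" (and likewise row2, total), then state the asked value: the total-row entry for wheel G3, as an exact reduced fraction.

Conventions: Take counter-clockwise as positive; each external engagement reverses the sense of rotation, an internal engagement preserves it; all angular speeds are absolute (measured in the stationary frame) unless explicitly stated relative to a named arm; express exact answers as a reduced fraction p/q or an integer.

recognized (axles ride arm R): planetary set, 12/29/70 teeth
row 1 (train locked, turned with arm): all members turn x
row 2 — arm fixed, fixed-axis ratios: sun y, ring −(12/70)·y, arm 0
boundary: total ω_sun = x + y = 0 and total ω_arm = x = 1  ⇒  y = -1, x = 1
row 2 ring = −(12/70)·(-1) = 6/35
totals (row 1 + row 2): sun 1 + (-1) = 0, ring 1 + 6/35 = 41/35, arm 1 + 0 = 1
asked cell (total, ring) = 41/35

row1: w_G1=1 w_G3=1 w_R=1
row2: w_G1=-1 w_G3=6/35 w_R=0
total: w_G1=0 w_G3=41/35 w_R=1
asked value: 41/35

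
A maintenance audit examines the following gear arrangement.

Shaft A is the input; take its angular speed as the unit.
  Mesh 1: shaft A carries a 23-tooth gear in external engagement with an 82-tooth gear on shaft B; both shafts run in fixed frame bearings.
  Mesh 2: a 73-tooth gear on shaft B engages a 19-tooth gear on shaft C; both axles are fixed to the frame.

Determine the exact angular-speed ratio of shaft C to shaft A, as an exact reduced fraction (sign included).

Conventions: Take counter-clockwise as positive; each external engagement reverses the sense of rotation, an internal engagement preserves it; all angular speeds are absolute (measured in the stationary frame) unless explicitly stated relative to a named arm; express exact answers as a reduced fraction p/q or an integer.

class = fixed-axis compound train [2 meshes; 2 ratios multiply, 2 sense flips]
mesh 1 [23T→82T]: running ratio 23/82, sense −
mesh 2 [73T→19T]: running ratio 1679/1558, sense +
ω_out/ω_in = 1679/1558

1679/1558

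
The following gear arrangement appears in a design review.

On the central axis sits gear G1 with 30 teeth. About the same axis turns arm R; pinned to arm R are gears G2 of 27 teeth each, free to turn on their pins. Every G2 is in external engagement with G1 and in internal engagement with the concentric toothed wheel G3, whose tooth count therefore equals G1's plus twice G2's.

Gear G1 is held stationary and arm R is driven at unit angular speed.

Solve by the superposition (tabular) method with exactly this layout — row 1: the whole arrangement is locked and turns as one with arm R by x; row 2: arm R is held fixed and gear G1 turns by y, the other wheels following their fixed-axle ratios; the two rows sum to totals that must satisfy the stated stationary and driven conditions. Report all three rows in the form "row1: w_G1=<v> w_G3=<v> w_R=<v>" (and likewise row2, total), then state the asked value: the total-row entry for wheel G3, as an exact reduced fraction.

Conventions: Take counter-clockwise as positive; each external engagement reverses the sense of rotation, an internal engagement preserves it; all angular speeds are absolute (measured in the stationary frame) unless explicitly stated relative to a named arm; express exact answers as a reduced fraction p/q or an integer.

topology: planetary set — G1 30T / G2 27T / G3 84T, arm = carrier (Willis)
row 1 (train locked, turned with arm): all members turn x
superposition row 2 [arm held]: sun y, ring −(30/84)·y, arm 0
boundary: total ω_sun = x + y = 0 and total ω_arm = x = 1  ⇒  y = -1, x = 1
row 2 ring = −(30/84)·(-1) = 5/14
totals (row 1 + row 2): sun 1 + (-1) = 0, ring 1 + 5/14 = 19/14, arm 1 + 0 = 1
asked cell (total, ring) = 19/14

row1: w_G1=1 w_G3=1 w_R=1
row2: w_G1=-1 w_G3=5/14 w_R=0
total: w_G1=0 w_G3=19/14 w_R=1
asked value: 19/14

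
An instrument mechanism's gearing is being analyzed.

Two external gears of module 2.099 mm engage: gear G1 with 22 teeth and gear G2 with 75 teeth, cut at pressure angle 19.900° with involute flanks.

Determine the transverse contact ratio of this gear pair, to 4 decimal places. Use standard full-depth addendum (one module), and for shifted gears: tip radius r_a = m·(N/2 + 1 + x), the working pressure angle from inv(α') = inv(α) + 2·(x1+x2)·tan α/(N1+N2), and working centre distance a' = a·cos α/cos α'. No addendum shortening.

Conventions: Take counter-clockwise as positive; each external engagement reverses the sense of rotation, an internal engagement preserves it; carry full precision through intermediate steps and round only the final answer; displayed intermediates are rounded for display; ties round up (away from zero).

1.7038

class = single-mesh tooth geometry [involute pair 22T × 75T, m = 2.099]
base radii: r_b1 = 21.710313, r_b2 = 74.012429
tip radii: r_a1 = 25.188000, r_a2 = 80.811500
no profile shift: α' = α, a' = a
action lengths: √(r_a1²−r_b1²) = 12.770970, √(r_a2²−r_b2²) = 32.444705
base pitch p_b = π·m·cos α = 6.200451
CR = (12.770970 + 32.444705 − 101.801500·sin 19.90000°)/6.200451 = 1.703832
contact ratio ≈ 1.7038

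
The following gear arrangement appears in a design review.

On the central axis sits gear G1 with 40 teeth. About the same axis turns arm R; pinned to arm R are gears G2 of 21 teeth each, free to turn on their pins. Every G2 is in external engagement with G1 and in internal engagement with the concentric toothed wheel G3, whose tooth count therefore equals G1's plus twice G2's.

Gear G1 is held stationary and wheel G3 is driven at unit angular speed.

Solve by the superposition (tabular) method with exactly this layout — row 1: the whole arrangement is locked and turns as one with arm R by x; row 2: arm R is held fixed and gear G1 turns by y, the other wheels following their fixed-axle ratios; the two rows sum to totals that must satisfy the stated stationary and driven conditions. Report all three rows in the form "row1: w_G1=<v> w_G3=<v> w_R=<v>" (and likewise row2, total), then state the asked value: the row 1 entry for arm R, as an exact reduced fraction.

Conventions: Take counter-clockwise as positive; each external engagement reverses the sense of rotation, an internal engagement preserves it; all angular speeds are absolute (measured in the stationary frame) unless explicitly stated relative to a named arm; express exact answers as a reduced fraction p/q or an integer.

row1: w_G1=41/61 w_G3=41/61 w_R=41/61
row2: w_G1=-41/61 w_G3=20/61 w_R=0
total: w_G1=0 w_G3=1 w_R=41/61
asked value: 41/61

class = planetary set [G3 = 40+2·21 = 82; Willis about the carrier]
row 1 — lock + rotate with arm: ω_sun = ω_ring = ω_arm = x
superposition row 2 [arm held]: sun y, ring −(40/82)·y, arm 0
boundary: total ω_sun = x + y = 0 and total ω_ring = x − (40/82)·y = 1  ⇒  y = -41/61, x = 41/61
row 2 ring = −(40/82)·(-41/61) = 20/61
totals (row 1 + row 2): sun 41/61 + (-41/61) = 0, ring 41/61 + 20/61 = 1, arm 41/61 + 0 = 41/61
asked cell (row1, arm) = 41/61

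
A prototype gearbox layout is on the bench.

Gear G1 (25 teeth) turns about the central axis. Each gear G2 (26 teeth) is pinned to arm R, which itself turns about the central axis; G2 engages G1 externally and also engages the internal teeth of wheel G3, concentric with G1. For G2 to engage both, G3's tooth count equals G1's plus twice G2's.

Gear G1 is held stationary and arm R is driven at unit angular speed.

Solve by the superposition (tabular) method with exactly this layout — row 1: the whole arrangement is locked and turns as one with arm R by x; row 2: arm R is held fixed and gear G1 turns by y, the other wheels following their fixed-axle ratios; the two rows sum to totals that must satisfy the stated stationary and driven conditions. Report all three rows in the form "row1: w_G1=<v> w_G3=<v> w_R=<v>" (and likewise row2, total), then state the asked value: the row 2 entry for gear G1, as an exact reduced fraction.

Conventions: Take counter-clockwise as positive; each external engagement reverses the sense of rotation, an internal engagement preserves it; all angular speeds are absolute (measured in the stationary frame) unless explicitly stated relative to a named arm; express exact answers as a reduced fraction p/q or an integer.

row1: w_G1=1 w_G3=1 w_R=1
row2: w_G1=-1 w_G3=25/77 w_R=0
total: w_G1=0 w_G3=102/77 w_R=1
asked value: -1

topology: planetary set — G1 25T / G2 26T / G3 77T, arm = carrier (Willis)
row 1 — lock + rotate with arm: ω_sun = ω_ring = ω_arm = x
row 2 (arm held, sun turns y): ω_ring = −(25/77)·y, ω_arm = 0
boundary: total ω_sun = x + y = 0 and total ω_arm = x = 1  ⇒  y = -1, x = 1
row 2 ring = −(25/77)·(-1) = 25/77
totals (row 1 + row 2): sun 1 + (-1) = 0, ring 1 + 25/77 = 102/77, arm 1 + 0 = 1
asked cell (row2, sun) = -1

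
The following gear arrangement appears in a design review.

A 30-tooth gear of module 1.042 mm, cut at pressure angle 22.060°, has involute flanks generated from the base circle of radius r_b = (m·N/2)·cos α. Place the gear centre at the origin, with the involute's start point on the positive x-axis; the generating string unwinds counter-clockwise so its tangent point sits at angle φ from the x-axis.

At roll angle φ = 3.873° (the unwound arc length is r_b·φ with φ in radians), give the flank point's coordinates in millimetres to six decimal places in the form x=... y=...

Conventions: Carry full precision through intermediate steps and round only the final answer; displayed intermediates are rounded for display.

x=14.518801 y=0.001491

recognized (one wheel, involute flank): single-mesh tooth geometry, m = 1.042, N = 30
pitch radius r_p = m·N/2 = 1.042·30/2 = 15.630000
base radius r_b = r_p·cos α = 15.630000·cos 22.060° = 14.485744
roll angle φ = 3.873° = 0.06759660 rad
x = r_b·(cos φ + φ·sin φ) = 14.518801
y = r_b·(sin φ − φ·cos φ) = 0.001491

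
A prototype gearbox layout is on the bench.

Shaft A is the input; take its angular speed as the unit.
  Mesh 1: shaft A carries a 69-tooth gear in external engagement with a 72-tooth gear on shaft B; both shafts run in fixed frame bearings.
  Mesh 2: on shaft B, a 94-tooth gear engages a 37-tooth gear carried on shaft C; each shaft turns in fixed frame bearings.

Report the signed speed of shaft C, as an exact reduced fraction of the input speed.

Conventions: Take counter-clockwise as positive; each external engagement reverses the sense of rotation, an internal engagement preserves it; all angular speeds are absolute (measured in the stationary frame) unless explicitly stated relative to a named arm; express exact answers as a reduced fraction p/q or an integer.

1081/444

2-mesh fixed-axis compound train (all bearings frame-fixed)
mesh 1 [69T→72T]: |ω|/ω_in = 1×69/72 = 23/24, sense flips to −
mesh 2 [94T→37T]: |ω|/ω_in = (23/24)×94/37 = 1081/444, sense flips to +
signed output speed (× input speed) = 1081/444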